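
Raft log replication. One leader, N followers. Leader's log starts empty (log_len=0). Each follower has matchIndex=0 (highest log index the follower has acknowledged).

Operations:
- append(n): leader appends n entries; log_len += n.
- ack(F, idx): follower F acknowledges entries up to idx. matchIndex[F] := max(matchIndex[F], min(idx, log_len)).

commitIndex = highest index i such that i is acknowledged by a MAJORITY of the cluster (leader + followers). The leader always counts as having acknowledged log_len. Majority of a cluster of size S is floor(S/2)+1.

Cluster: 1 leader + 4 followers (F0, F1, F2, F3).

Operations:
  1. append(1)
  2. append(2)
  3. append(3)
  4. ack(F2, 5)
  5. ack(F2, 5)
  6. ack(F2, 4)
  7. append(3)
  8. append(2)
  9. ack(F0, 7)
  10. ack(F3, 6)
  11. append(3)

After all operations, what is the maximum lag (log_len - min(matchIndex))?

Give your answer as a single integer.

Op 1: append 1 -> log_len=1
Op 2: append 2 -> log_len=3
Op 3: append 3 -> log_len=6
Op 4: F2 acks idx 5 -> match: F0=0 F1=0 F2=5 F3=0; commitIndex=0
Op 5: F2 acks idx 5 -> match: F0=0 F1=0 F2=5 F3=0; commitIndex=0
Op 6: F2 acks idx 4 -> match: F0=0 F1=0 F2=5 F3=0; commitIndex=0
Op 7: append 3 -> log_len=9
Op 8: append 2 -> log_len=11
Op 9: F0 acks idx 7 -> match: F0=7 F1=0 F2=5 F3=0; commitIndex=5
Op 10: F3 acks idx 6 -> match: F0=7 F1=0 F2=5 F3=6; commitIndex=6
Op 11: append 3 -> log_len=14

Answer: 14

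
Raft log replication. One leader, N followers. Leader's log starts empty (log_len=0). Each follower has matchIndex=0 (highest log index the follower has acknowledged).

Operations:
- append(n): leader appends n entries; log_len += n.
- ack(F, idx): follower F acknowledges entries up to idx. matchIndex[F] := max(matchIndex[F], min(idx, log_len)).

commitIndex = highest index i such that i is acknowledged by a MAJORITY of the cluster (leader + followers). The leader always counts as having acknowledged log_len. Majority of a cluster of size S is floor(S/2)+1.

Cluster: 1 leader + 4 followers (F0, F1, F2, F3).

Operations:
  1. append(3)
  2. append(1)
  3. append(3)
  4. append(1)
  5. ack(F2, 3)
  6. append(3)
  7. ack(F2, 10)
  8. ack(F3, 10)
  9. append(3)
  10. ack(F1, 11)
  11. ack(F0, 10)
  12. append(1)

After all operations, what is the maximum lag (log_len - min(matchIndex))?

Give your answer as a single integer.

Op 1: append 3 -> log_len=3
Op 2: append 1 -> log_len=4
Op 3: append 3 -> log_len=7
Op 4: append 1 -> log_len=8
Op 5: F2 acks idx 3 -> match: F0=0 F1=0 F2=3 F3=0; commitIndex=0
Op 6: append 3 -> log_len=11
Op 7: F2 acks idx 10 -> match: F0=0 F1=0 F2=10 F3=0; commitIndex=0
Op 8: F3 acks idx 10 -> match: F0=0 F1=0 F2=10 F3=10; commitIndex=10
Op 9: append 3 -> log_len=14
Op 10: F1 acks idx 11 -> match: F0=0 F1=11 F2=10 F3=10; commitIndex=10
Op 11: F0 acks idx 10 -> match: F0=10 F1=11 F2=10 F3=10; commitIndex=10
Op 12: append 1 -> log_len=15

Answer: 5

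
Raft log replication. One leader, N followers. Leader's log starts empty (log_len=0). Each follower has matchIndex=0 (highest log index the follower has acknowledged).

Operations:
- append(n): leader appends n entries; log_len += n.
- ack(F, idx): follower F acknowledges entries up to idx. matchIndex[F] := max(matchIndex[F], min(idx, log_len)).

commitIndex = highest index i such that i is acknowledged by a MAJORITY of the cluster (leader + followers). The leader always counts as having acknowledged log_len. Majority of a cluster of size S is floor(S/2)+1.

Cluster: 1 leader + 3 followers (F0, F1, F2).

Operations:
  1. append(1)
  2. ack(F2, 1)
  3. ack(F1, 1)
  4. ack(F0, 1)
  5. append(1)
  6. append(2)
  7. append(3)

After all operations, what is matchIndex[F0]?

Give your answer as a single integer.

Op 1: append 1 -> log_len=1
Op 2: F2 acks idx 1 -> match: F0=0 F1=0 F2=1; commitIndex=0
Op 3: F1 acks idx 1 -> match: F0=0 F1=1 F2=1; commitIndex=1
Op 4: F0 acks idx 1 -> match: F0=1 F1=1 F2=1; commitIndex=1
Op 5: append 1 -> log_len=2
Op 6: append 2 -> log_len=4
Op 7: append 3 -> log_len=7

Answer: 1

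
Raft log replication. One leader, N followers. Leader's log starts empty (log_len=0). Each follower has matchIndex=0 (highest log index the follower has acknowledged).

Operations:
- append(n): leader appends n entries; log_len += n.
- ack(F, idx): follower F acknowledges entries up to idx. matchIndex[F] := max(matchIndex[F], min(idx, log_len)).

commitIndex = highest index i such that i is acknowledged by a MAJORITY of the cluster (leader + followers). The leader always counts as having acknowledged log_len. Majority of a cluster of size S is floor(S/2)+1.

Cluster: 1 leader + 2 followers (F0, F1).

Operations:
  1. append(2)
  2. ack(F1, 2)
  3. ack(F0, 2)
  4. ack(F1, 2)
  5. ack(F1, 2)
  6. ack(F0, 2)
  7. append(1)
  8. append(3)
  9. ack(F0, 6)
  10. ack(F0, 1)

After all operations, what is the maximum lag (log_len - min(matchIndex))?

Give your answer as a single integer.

Op 1: append 2 -> log_len=2
Op 2: F1 acks idx 2 -> match: F0=0 F1=2; commitIndex=2
Op 3: F0 acks idx 2 -> match: F0=2 F1=2; commitIndex=2
Op 4: F1 acks idx 2 -> match: F0=2 F1=2; commitIndex=2
Op 5: F1 acks idx 2 -> match: F0=2 F1=2; commitIndex=2
Op 6: F0 acks idx 2 -> match: F0=2 F1=2; commitIndex=2
Op 7: append 1 -> log_len=3
Op 8: append 3 -> log_len=6
Op 9: F0 acks idx 6 -> match: F0=6 F1=2; commitIndex=6
Op 10: F0 acks idx 1 -> match: F0=6 F1=2; commitIndex=6

Answer: 4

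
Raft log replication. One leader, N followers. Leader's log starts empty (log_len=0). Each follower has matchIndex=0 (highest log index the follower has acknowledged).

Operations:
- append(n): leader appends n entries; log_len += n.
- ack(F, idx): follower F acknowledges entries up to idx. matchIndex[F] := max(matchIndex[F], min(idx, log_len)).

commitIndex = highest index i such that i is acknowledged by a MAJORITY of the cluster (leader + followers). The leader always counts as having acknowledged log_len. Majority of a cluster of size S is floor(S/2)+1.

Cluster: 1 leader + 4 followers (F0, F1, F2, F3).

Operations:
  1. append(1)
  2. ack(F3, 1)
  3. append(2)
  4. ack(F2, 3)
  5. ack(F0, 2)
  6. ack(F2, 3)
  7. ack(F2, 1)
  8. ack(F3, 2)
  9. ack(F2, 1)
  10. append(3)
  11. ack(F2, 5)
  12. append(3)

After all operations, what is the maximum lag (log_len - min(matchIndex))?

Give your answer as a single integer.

Answer: 9

Derivation:
Op 1: append 1 -> log_len=1
Op 2: F3 acks idx 1 -> match: F0=0 F1=0 F2=0 F3=1; commitIndex=0
Op 3: append 2 -> log_len=3
Op 4: F2 acks idx 3 -> match: F0=0 F1=0 F2=3 F3=1; commitIndex=1
Op 5: F0 acks idx 2 -> match: F0=2 F1=0 F2=3 F3=1; commitIndex=2
Op 6: F2 acks idx 3 -> match: F0=2 F1=0 F2=3 F3=1; commitIndex=2
Op 7: F2 acks idx 1 -> match: F0=2 F1=0 F2=3 F3=1; commitIndex=2
Op 8: F3 acks idx 2 -> match: F0=2 F1=0 F2=3 F3=2; commitIndex=2
Op 9: F2 acks idx 1 -> match: F0=2 F1=0 F2=3 F3=2; commitIndex=2
Op 10: append 3 -> log_len=6
Op 11: F2 acks idx 5 -> match: F0=2 F1=0 F2=5 F3=2; commitIndex=2
Op 12: append 3 -> log_len=9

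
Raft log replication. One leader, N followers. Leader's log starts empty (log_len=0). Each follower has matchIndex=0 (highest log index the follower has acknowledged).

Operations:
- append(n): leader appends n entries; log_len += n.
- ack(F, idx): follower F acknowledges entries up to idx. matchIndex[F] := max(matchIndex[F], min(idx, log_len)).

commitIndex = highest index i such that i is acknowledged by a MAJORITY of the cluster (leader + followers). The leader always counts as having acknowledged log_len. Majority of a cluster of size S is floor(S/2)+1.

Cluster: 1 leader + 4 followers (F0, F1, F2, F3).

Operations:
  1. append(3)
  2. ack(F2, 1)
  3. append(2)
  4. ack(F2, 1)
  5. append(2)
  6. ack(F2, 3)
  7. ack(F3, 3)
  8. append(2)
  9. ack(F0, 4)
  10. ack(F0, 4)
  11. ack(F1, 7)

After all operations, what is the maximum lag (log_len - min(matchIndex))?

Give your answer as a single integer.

Op 1: append 3 -> log_len=3
Op 2: F2 acks idx 1 -> match: F0=0 F1=0 F2=1 F3=0; commitIndex=0
Op 3: append 2 -> log_len=5
Op 4: F2 acks idx 1 -> match: F0=0 F1=0 F2=1 F3=0; commitIndex=0
Op 5: append 2 -> log_len=7
Op 6: F2 acks idx 3 -> match: F0=0 F1=0 F2=3 F3=0; commitIndex=0
Op 7: F3 acks idx 3 -> match: F0=0 F1=0 F2=3 F3=3; commitIndex=3
Op 8: append 2 -> log_len=9
Op 9: F0 acks idx 4 -> match: F0=4 F1=0 F2=3 F3=3; commitIndex=3
Op 10: F0 acks idx 4 -> match: F0=4 F1=0 F2=3 F3=3; commitIndex=3
Op 11: F1 acks idx 7 -> match: F0=4 F1=7 F2=3 F3=3; commitIndex=4

Answer: 6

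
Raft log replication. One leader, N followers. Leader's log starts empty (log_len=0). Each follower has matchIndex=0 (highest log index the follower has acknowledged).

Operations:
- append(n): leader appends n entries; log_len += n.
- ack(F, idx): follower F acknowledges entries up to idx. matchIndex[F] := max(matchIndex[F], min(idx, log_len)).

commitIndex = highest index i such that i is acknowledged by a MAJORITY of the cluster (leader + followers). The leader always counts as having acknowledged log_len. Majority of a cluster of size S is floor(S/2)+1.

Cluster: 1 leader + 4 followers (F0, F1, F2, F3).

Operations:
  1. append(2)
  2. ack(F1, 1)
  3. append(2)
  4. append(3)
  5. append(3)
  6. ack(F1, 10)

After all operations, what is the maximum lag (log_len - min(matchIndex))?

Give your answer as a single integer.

Answer: 10

Derivation:
Op 1: append 2 -> log_len=2
Op 2: F1 acks idx 1 -> match: F0=0 F1=1 F2=0 F3=0; commitIndex=0
Op 3: append 2 -> log_len=4
Op 4: append 3 -> log_len=7
Op 5: append 3 -> log_len=10
Op 6: F1 acks idx 10 -> match: F0=0 F1=10 F2=0 F3=0; commitIndex=0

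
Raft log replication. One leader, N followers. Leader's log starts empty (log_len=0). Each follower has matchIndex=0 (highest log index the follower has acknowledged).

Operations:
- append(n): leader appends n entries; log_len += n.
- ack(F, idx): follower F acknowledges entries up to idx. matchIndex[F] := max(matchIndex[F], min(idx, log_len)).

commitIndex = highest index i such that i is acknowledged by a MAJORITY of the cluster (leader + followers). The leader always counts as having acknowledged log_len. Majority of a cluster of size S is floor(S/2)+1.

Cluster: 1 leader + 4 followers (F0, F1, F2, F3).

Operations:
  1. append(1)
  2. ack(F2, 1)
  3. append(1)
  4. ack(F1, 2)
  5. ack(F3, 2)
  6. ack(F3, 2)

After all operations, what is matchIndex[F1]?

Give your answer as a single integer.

Answer: 2

Derivation:
Op 1: append 1 -> log_len=1
Op 2: F2 acks idx 1 -> match: F0=0 F1=0 F2=1 F3=0; commitIndex=0
Op 3: append 1 -> log_len=2
Op 4: F1 acks idx 2 -> match: F0=0 F1=2 F2=1 F3=0; commitIndex=1
Op 5: F3 acks idx 2 -> match: F0=0 F1=2 F2=1 F3=2; commitIndex=2
Op 6: F3 acks idx 2 -> match: F0=0 F1=2 F2=1 F3=2; commitIndex=2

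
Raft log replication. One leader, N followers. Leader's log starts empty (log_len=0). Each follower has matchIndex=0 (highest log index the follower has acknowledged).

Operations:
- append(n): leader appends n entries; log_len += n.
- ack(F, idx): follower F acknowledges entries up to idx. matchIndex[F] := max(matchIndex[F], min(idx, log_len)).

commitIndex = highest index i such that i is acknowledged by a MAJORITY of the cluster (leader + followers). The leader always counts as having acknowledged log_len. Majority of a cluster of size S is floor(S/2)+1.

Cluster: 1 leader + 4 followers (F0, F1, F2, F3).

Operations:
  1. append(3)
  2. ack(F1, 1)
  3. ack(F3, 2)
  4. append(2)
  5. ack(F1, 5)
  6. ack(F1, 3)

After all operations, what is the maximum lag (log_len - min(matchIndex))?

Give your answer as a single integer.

Answer: 5

Derivation:
Op 1: append 3 -> log_len=3
Op 2: F1 acks idx 1 -> match: F0=0 F1=1 F2=0 F3=0; commitIndex=0
Op 3: F3 acks idx 2 -> match: F0=0 F1=1 F2=0 F3=2; commitIndex=1
Op 4: append 2 -> log_len=5
Op 5: F1 acks idx 5 -> match: F0=0 F1=5 F2=0 F3=2; commitIndex=2
Op 6: F1 acks idx 3 -> match: F0=0 F1=5 F2=0 F3=2; commitIndex=2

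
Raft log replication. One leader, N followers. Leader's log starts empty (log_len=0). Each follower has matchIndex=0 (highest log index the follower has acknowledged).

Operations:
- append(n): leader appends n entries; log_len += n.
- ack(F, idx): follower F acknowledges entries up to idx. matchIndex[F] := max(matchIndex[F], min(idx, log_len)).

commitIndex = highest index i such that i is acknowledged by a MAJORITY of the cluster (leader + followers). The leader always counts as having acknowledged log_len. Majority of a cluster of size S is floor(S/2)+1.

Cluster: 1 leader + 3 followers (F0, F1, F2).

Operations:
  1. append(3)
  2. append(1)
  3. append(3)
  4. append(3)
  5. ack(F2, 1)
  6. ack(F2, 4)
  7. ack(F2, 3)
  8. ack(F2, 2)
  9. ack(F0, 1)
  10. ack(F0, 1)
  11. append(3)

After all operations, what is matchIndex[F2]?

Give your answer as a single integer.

Answer: 4

Derivation:
Op 1: append 3 -> log_len=3
Op 2: append 1 -> log_len=4
Op 3: append 3 -> log_len=7
Op 4: append 3 -> log_len=10
Op 5: F2 acks idx 1 -> match: F0=0 F1=0 F2=1; commitIndex=0
Op 6: F2 acks idx 4 -> match: F0=0 F1=0 F2=4; commitIndex=0
Op 7: F2 acks idx 3 -> match: F0=0 F1=0 F2=4; commitIndex=0
Op 8: F2 acks idx 2 -> match: F0=0 F1=0 F2=4; commitIndex=0
Op 9: F0 acks idx 1 -> match: F0=1 F1=0 F2=4; commitIndex=1
Op 10: F0 acks idx 1 -> match: F0=1 F1=0 F2=4; commitIndex=1
Op 11: append 3 -> log_len=13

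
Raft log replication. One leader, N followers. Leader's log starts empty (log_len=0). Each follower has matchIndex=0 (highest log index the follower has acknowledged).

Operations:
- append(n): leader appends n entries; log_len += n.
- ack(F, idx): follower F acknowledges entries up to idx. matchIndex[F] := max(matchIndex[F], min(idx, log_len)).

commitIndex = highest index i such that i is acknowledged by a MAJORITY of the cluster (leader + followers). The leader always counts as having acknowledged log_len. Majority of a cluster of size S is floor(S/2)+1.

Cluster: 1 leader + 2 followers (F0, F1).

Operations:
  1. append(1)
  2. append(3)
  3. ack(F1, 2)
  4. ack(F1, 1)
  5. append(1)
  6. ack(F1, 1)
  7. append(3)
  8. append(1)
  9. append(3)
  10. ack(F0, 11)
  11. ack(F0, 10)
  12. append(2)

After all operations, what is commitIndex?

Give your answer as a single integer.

Op 1: append 1 -> log_len=1
Op 2: append 3 -> log_len=4
Op 3: F1 acks idx 2 -> match: F0=0 F1=2; commitIndex=2
Op 4: F1 acks idx 1 -> match: F0=0 F1=2; commitIndex=2
Op 5: append 1 -> log_len=5
Op 6: F1 acks idx 1 -> match: F0=0 F1=2; commitIndex=2
Op 7: append 3 -> log_len=8
Op 8: append 1 -> log_len=9
Op 9: append 3 -> log_len=12
Op 10: F0 acks idx 11 -> match: F0=11 F1=2; commitIndex=11
Op 11: F0 acks idx 10 -> match: F0=11 F1=2; commitIndex=11
Op 12: append 2 -> log_len=14

Answer: 11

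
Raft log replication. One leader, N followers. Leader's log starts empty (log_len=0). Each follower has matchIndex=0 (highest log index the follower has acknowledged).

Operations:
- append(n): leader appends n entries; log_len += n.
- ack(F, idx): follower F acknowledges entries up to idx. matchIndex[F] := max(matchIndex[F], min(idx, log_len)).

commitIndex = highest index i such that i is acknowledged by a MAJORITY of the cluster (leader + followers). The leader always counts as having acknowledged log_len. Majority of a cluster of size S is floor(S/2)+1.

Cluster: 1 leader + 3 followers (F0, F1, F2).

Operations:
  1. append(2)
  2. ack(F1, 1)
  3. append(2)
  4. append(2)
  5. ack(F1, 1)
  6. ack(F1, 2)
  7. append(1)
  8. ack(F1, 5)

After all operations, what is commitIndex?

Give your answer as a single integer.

Answer: 0

Derivation:
Op 1: append 2 -> log_len=2
Op 2: F1 acks idx 1 -> match: F0=0 F1=1 F2=0; commitIndex=0
Op 3: append 2 -> log_len=4
Op 4: append 2 -> log_len=6
Op 5: F1 acks idx 1 -> match: F0=0 F1=1 F2=0; commitIndex=0
Op 6: F1 acks idx 2 -> match: F0=0 F1=2 F2=0; commitIndex=0
Op 7: append 1 -> log_len=7
Op 8: F1 acks idx 5 -> match: F0=0 F1=5 F2=0; commitIndex=0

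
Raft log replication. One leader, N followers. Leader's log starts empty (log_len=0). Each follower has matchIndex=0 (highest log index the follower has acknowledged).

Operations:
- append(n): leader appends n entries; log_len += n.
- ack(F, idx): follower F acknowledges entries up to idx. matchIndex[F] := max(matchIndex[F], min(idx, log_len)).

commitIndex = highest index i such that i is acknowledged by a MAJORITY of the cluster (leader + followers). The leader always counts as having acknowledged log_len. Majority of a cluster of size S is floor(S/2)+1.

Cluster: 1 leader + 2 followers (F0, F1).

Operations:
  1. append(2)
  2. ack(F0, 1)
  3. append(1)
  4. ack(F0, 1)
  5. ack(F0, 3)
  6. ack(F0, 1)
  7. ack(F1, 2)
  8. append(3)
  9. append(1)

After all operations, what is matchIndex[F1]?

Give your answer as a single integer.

Op 1: append 2 -> log_len=2
Op 2: F0 acks idx 1 -> match: F0=1 F1=0; commitIndex=1
Op 3: append 1 -> log_len=3
Op 4: F0 acks idx 1 -> match: F0=1 F1=0; commitIndex=1
Op 5: F0 acks idx 3 -> match: F0=3 F1=0; commitIndex=3
Op 6: F0 acks idx 1 -> match: F0=3 F1=0; commitIndex=3
Op 7: F1 acks idx 2 -> match: F0=3 F1=2; commitIndex=3
Op 8: append 3 -> log_len=6
Op 9: append 1 -> log_len=7

Answer: 2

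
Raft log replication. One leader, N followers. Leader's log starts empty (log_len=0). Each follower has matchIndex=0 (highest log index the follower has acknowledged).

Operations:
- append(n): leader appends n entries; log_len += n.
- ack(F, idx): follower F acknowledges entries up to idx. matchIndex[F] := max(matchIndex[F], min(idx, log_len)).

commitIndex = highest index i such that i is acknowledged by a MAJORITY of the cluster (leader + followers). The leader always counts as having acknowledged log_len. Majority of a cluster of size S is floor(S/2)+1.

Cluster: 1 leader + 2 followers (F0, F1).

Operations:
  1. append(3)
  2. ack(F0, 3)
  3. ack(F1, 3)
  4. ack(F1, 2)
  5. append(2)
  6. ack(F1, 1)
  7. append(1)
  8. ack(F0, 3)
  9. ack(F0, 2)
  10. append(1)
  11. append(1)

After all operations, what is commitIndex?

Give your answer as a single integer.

Op 1: append 3 -> log_len=3
Op 2: F0 acks idx 3 -> match: F0=3 F1=0; commitIndex=3
Op 3: F1 acks idx 3 -> match: F0=3 F1=3; commitIndex=3
Op 4: F1 acks idx 2 -> match: F0=3 F1=3; commitIndex=3
Op 5: append 2 -> log_len=5
Op 6: F1 acks idx 1 -> match: F0=3 F1=3; commitIndex=3
Op 7: append 1 -> log_len=6
Op 8: F0 acks idx 3 -> match: F0=3 F1=3; commitIndex=3
Op 9: F0 acks idx 2 -> match: F0=3 F1=3; commitIndex=3
Op 10: append 1 -> log_len=7
Op 11: append 1 -> log_len=8

Answer: 3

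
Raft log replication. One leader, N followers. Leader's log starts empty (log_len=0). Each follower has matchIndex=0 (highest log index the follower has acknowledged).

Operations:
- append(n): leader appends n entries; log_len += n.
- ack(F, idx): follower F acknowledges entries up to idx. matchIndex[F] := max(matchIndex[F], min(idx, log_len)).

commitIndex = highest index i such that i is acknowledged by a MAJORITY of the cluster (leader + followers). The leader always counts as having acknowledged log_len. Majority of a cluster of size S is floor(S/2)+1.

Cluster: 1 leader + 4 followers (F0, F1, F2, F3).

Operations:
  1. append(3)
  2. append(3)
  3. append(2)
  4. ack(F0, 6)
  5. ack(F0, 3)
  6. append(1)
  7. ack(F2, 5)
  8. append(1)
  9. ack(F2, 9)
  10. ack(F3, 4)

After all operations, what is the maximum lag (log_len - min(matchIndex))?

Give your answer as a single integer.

Answer: 10

Derivation:
Op 1: append 3 -> log_len=3
Op 2: append 3 -> log_len=6
Op 3: append 2 -> log_len=8
Op 4: F0 acks idx 6 -> match: F0=6 F1=0 F2=0 F3=0; commitIndex=0
Op 5: F0 acks idx 3 -> match: F0=6 F1=0 F2=0 F3=0; commitIndex=0
Op 6: append 1 -> log_len=9
Op 7: F2 acks idx 5 -> match: F0=6 F1=0 F2=5 F3=0; commitIndex=5
Op 8: append 1 -> log_len=10
Op 9: F2 acks idx 9 -> match: F0=6 F1=0 F2=9 F3=0; commitIndex=6
Op 10: F3 acks idx 4 -> match: F0=6 F1=0 F2=9 F3=4; commitIndex=6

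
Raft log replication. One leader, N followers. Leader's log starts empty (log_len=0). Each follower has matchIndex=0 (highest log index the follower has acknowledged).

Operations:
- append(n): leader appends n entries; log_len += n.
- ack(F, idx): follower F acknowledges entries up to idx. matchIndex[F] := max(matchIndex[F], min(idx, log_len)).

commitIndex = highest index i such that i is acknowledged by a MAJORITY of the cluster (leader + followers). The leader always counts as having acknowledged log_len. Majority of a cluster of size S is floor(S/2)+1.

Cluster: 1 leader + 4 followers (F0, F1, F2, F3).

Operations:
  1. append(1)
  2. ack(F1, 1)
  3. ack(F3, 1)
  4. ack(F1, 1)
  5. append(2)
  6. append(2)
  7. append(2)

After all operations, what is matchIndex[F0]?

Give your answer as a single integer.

Op 1: append 1 -> log_len=1
Op 2: F1 acks idx 1 -> match: F0=0 F1=1 F2=0 F3=0; commitIndex=0
Op 3: F3 acks idx 1 -> match: F0=0 F1=1 F2=0 F3=1; commitIndex=1
Op 4: F1 acks idx 1 -> match: F0=0 F1=1 F2=0 F3=1; commitIndex=1
Op 5: append 2 -> log_len=3
Op 6: append 2 -> log_len=5
Op 7: append 2 -> log_len=7

Answer: 0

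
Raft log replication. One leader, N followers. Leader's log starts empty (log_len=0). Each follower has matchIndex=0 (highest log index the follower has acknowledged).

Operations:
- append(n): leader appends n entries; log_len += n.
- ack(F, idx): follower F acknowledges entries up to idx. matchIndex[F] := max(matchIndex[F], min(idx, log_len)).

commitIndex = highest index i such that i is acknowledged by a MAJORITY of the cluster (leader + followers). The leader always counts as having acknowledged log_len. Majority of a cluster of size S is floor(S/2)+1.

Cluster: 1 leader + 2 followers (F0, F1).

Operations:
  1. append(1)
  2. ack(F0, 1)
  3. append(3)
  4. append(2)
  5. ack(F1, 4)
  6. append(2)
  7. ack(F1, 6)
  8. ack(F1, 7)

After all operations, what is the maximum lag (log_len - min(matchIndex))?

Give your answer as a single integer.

Answer: 7

Derivation:
Op 1: append 1 -> log_len=1
Op 2: F0 acks idx 1 -> match: F0=1 F1=0; commitIndex=1
Op 3: append 3 -> log_len=4
Op 4: append 2 -> log_len=6
Op 5: F1 acks idx 4 -> match: F0=1 F1=4; commitIndex=4
Op 6: append 2 -> log_len=8
Op 7: F1 acks idx 6 -> match: F0=1 F1=6; commitIndex=6
Op 8: F1 acks idx 7 -> match: F0=1 F1=7; commitIndex=7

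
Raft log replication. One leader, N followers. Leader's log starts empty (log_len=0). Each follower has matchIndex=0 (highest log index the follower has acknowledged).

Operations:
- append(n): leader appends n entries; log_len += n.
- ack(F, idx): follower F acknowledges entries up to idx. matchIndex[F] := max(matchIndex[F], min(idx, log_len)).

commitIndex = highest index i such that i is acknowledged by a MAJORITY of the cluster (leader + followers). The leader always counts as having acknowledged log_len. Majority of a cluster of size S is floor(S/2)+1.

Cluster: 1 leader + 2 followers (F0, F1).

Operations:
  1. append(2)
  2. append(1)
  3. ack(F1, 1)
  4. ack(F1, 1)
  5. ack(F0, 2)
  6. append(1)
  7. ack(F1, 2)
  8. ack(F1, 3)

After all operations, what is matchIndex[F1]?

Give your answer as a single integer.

Op 1: append 2 -> log_len=2
Op 2: append 1 -> log_len=3
Op 3: F1 acks idx 1 -> match: F0=0 F1=1; commitIndex=1
Op 4: F1 acks idx 1 -> match: F0=0 F1=1; commitIndex=1
Op 5: F0 acks idx 2 -> match: F0=2 F1=1; commitIndex=2
Op 6: append 1 -> log_len=4
Op 7: F1 acks idx 2 -> match: F0=2 F1=2; commitIndex=2
Op 8: F1 acks idx 3 -> match: F0=2 F1=3; commitIndex=3

Answer: 3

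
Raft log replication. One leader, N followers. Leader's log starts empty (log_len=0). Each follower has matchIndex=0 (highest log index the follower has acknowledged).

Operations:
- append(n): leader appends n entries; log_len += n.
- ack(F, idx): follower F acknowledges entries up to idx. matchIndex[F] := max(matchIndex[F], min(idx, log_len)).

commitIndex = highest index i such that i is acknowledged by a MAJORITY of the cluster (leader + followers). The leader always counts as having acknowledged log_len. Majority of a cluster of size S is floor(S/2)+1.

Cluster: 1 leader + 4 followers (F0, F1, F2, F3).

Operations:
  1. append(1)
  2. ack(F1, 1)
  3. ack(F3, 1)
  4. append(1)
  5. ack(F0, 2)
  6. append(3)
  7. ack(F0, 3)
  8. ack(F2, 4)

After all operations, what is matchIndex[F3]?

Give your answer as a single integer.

Answer: 1

Derivation:
Op 1: append 1 -> log_len=1
Op 2: F1 acks idx 1 -> match: F0=0 F1=1 F2=0 F3=0; commitIndex=0
Op 3: F3 acks idx 1 -> match: F0=0 F1=1 F2=0 F3=1; commitIndex=1
Op 4: append 1 -> log_len=2
Op 5: F0 acks idx 2 -> match: F0=2 F1=1 F2=0 F3=1; commitIndex=1
Op 6: append 3 -> log_len=5
Op 7: F0 acks idx 3 -> match: F0=3 F1=1 F2=0 F3=1; commitIndex=1
Op 8: F2 acks idx 4 -> match: F0=3 F1=1 F2=4 F3=1; commitIndex=3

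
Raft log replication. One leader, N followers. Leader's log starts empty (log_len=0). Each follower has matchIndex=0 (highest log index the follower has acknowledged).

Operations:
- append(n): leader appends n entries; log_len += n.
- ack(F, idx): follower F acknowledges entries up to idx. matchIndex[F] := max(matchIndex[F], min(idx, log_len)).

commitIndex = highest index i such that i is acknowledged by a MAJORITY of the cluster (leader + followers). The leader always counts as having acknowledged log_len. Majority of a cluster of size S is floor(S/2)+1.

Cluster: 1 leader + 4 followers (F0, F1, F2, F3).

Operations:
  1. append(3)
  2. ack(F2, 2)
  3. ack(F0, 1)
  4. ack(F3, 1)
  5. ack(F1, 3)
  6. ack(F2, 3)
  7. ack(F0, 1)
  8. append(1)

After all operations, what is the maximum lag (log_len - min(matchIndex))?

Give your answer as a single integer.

Op 1: append 3 -> log_len=3
Op 2: F2 acks idx 2 -> match: F0=0 F1=0 F2=2 F3=0; commitIndex=0
Op 3: F0 acks idx 1 -> match: F0=1 F1=0 F2=2 F3=0; commitIndex=1
Op 4: F3 acks idx 1 -> match: F0=1 F1=0 F2=2 F3=1; commitIndex=1
Op 5: F1 acks idx 3 -> match: F0=1 F1=3 F2=2 F3=1; commitIndex=2
Op 6: F2 acks idx 3 -> match: F0=1 F1=3 F2=3 F3=1; commitIndex=3
Op 7: F0 acks idx 1 -> match: F0=1 F1=3 F2=3 F3=1; commitIndex=3
Op 8: append 1 -> log_len=4

Answer: 3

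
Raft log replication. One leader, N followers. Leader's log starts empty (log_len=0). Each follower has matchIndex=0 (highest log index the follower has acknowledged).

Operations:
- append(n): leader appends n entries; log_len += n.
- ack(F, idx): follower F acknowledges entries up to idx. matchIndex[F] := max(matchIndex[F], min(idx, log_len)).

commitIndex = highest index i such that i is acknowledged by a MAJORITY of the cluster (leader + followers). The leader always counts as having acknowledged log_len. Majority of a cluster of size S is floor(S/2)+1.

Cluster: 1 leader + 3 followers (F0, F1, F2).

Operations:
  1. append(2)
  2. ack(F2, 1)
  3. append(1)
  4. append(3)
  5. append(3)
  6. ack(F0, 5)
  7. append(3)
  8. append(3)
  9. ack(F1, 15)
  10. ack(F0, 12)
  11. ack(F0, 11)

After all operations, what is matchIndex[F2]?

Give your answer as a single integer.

Op 1: append 2 -> log_len=2
Op 2: F2 acks idx 1 -> match: F0=0 F1=0 F2=1; commitIndex=0
Op 3: append 1 -> log_len=3
Op 4: append 3 -> log_len=6
Op 5: append 3 -> log_len=9
Op 6: F0 acks idx 5 -> match: F0=5 F1=0 F2=1; commitIndex=1
Op 7: append 3 -> log_len=12
Op 8: append 3 -> log_len=15
Op 9: F1 acks idx 15 -> match: F0=5 F1=15 F2=1; commitIndex=5
Op 10: F0 acks idx 12 -> match: F0=12 F1=15 F2=1; commitIndex=12
Op 11: F0 acks idx 11 -> match: F0=12 F1=15 F2=1; commitIndex=12

Answer: 1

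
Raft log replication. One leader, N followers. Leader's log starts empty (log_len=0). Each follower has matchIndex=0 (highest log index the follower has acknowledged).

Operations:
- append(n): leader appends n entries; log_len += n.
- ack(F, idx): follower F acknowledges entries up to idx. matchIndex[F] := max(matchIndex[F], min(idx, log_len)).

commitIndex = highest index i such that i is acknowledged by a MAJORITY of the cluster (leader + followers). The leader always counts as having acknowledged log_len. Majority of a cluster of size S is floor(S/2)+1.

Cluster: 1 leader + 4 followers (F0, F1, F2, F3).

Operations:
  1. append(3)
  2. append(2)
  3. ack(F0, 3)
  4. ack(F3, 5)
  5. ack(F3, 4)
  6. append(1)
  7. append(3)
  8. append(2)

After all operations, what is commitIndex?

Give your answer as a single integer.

Answer: 3

Derivation:
Op 1: append 3 -> log_len=3
Op 2: append 2 -> log_len=5
Op 3: F0 acks idx 3 -> match: F0=3 F1=0 F2=0 F3=0; commitIndex=0
Op 4: F3 acks idx 5 -> match: F0=3 F1=0 F2=0 F3=5; commitIndex=3
Op 5: F3 acks idx 4 -> match: F0=3 F1=0 F2=0 F3=5; commitIndex=3
Op 6: append 1 -> log_len=6
Op 7: append 3 -> log_len=9
Op 8: append 2 -> log_len=11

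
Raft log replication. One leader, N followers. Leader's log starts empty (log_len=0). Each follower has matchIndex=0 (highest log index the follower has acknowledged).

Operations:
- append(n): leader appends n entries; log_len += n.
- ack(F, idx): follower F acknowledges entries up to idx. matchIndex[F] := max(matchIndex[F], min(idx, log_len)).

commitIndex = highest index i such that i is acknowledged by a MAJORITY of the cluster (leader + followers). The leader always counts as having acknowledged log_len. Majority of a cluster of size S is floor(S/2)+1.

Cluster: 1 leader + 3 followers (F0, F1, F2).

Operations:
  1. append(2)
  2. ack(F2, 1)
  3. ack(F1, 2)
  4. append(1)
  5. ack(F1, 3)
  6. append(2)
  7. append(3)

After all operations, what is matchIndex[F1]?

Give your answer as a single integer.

Answer: 3

Derivation:
Op 1: append 2 -> log_len=2
Op 2: F2 acks idx 1 -> match: F0=0 F1=0 F2=1; commitIndex=0
Op 3: F1 acks idx 2 -> match: F0=0 F1=2 F2=1; commitIndex=1
Op 4: append 1 -> log_len=3
Op 5: F1 acks idx 3 -> match: F0=0 F1=3 F2=1; commitIndex=1
Op 6: append 2 -> log_len=5
Op 7: append 3 -> log_len=8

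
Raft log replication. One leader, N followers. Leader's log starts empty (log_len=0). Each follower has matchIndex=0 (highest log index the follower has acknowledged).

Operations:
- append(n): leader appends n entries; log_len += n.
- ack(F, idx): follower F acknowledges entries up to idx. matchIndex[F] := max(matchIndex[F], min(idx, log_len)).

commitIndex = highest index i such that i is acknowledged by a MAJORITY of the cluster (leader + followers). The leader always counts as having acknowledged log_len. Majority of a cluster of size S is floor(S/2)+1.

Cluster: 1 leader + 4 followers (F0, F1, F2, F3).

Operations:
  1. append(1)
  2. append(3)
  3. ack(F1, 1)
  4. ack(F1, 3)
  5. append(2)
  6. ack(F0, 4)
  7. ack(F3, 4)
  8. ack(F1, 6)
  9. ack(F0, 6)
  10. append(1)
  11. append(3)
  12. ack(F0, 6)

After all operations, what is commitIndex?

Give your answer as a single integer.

Answer: 6

Derivation:
Op 1: append 1 -> log_len=1
Op 2: append 3 -> log_len=4
Op 3: F1 acks idx 1 -> match: F0=0 F1=1 F2=0 F3=0; commitIndex=0
Op 4: F1 acks idx 3 -> match: F0=0 F1=3 F2=0 F3=0; commitIndex=0
Op 5: append 2 -> log_len=6
Op 6: F0 acks idx 4 -> match: F0=4 F1=3 F2=0 F3=0; commitIndex=3
Op 7: F3 acks idx 4 -> match: F0=4 F1=3 F2=0 F3=4; commitIndex=4
Op 8: F1 acks idx 6 -> match: F0=4 F1=6 F2=0 F3=4; commitIndex=4
Op 9: F0 acks idx 6 -> match: F0=6 F1=6 F2=0 F3=4; commitIndex=6
Op 10: append 1 -> log_len=7
Op 11: append 3 -> log_len=10
Op 12: F0 acks idx 6 -> match: F0=6 F1=6 F2=0 F3=4; commitIndex=6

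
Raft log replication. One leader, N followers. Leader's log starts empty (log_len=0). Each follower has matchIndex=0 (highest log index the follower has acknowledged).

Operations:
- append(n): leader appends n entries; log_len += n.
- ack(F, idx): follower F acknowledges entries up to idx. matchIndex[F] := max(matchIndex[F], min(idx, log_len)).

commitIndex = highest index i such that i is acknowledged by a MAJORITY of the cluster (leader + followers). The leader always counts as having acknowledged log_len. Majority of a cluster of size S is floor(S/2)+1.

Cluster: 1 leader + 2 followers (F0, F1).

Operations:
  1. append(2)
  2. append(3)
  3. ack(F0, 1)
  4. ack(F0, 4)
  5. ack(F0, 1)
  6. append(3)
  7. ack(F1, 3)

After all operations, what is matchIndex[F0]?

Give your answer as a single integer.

Op 1: append 2 -> log_len=2
Op 2: append 3 -> log_len=5
Op 3: F0 acks idx 1 -> match: F0=1 F1=0; commitIndex=1
Op 4: F0 acks idx 4 -> match: F0=4 F1=0; commitIndex=4
Op 5: F0 acks idx 1 -> match: F0=4 F1=0; commitIndex=4
Op 6: append 3 -> log_len=8
Op 7: F1 acks idx 3 -> match: F0=4 F1=3; commitIndex=4

Answer: 4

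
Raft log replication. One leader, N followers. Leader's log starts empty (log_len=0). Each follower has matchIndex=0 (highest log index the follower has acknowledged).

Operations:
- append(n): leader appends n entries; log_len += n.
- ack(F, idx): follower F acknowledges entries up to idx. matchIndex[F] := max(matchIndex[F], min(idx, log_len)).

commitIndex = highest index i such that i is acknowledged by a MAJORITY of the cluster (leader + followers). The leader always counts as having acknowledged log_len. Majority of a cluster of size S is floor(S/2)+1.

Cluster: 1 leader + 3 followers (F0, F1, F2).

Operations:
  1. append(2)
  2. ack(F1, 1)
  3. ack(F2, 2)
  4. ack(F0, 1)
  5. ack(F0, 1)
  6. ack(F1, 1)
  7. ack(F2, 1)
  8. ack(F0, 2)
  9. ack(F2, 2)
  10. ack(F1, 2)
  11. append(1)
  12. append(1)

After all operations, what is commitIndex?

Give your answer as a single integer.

Op 1: append 2 -> log_len=2
Op 2: F1 acks idx 1 -> match: F0=0 F1=1 F2=0; commitIndex=0
Op 3: F2 acks idx 2 -> match: F0=0 F1=1 F2=2; commitIndex=1
Op 4: F0 acks idx 1 -> match: F0=1 F1=1 F2=2; commitIndex=1
Op 5: F0 acks idx 1 -> match: F0=1 F1=1 F2=2; commitIndex=1
Op 6: F1 acks idx 1 -> match: F0=1 F1=1 F2=2; commitIndex=1
Op 7: F2 acks idx 1 -> match: F0=1 F1=1 F2=2; commitIndex=1
Op 8: F0 acks idx 2 -> match: F0=2 F1=1 F2=2; commitIndex=2
Op 9: F2 acks idx 2 -> match: F0=2 F1=1 F2=2; commitIndex=2
Op 10: F1 acks idx 2 -> match: F0=2 F1=2 F2=2; commitIndex=2
Op 11: append 1 -> log_len=3
Op 12: append 1 -> log_len=4

Answer: 2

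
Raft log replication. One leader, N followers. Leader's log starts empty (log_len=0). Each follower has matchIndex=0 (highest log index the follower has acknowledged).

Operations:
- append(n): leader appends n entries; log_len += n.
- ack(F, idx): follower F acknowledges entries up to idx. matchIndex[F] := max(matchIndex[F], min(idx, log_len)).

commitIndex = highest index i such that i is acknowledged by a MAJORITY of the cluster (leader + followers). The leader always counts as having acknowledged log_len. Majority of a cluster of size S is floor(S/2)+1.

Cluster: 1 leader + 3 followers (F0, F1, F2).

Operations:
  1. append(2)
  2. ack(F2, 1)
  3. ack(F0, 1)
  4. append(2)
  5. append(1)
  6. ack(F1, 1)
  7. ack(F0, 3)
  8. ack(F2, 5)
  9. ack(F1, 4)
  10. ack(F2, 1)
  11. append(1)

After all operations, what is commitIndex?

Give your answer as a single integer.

Answer: 4

Derivation:
Op 1: append 2 -> log_len=2
Op 2: F2 acks idx 1 -> match: F0=0 F1=0 F2=1; commitIndex=0
Op 3: F0 acks idx 1 -> match: F0=1 F1=0 F2=1; commitIndex=1
Op 4: append 2 -> log_len=4
Op 5: append 1 -> log_len=5
Op 6: F1 acks idx 1 -> match: F0=1 F1=1 F2=1; commitIndex=1
Op 7: F0 acks idx 3 -> match: F0=3 F1=1 F2=1; commitIndex=1
Op 8: F2 acks idx 5 -> match: F0=3 F1=1 F2=5; commitIndex=3
Op 9: F1 acks idx 4 -> match: F0=3 F1=4 F2=5; commitIndex=4
Op 10: F2 acks idx 1 -> match: F0=3 F1=4 F2=5; commitIndex=4
Op 11: append 1 -> log_len=6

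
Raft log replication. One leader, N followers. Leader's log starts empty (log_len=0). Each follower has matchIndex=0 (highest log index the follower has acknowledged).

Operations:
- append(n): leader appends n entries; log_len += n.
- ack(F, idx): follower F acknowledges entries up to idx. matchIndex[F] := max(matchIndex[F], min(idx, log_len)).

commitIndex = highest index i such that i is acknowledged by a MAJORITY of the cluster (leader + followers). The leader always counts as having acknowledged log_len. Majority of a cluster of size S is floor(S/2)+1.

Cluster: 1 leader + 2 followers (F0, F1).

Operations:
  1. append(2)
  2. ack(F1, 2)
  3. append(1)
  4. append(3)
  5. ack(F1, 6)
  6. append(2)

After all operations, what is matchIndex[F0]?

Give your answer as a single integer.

Answer: 0

Derivation:
Op 1: append 2 -> log_len=2
Op 2: F1 acks idx 2 -> match: F0=0 F1=2; commitIndex=2
Op 3: append 1 -> log_len=3
Op 4: append 3 -> log_len=6
Op 5: F1 acks idx 6 -> match: F0=0 F1=6; commitIndex=6
Op 6: append 2 -> log_len=8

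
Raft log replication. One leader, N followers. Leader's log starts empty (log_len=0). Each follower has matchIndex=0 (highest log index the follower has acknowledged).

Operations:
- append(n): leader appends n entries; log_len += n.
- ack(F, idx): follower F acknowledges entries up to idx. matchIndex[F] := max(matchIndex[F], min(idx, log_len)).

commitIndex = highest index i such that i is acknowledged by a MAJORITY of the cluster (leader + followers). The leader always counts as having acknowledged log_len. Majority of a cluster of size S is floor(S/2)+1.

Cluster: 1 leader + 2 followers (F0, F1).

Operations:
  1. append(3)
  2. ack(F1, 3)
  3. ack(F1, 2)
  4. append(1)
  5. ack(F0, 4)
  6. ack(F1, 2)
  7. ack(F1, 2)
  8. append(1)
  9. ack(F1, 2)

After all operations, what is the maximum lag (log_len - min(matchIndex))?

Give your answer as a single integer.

Op 1: append 3 -> log_len=3
Op 2: F1 acks idx 3 -> match: F0=0 F1=3; commitIndex=3
Op 3: F1 acks idx 2 -> match: F0=0 F1=3; commitIndex=3
Op 4: append 1 -> log_len=4
Op 5: F0 acks idx 4 -> match: F0=4 F1=3; commitIndex=4
Op 6: F1 acks idx 2 -> match: F0=4 F1=3; commitIndex=4
Op 7: F1 acks idx 2 -> match: F0=4 F1=3; commitIndex=4
Op 8: append 1 -> log_len=5
Op 9: F1 acks idx 2 -> match: F0=4 F1=3; commitIndex=4

Answer: 2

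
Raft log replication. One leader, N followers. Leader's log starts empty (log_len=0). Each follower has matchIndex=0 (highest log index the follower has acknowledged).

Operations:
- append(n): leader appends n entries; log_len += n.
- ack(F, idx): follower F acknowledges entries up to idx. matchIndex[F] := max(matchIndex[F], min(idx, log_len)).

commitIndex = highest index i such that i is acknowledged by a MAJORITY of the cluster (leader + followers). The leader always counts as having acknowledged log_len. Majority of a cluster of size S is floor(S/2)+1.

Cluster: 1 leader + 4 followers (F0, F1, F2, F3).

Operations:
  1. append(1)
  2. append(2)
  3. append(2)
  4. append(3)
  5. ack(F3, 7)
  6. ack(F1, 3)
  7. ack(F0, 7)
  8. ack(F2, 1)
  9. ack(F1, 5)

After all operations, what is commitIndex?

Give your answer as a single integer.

Op 1: append 1 -> log_len=1
Op 2: append 2 -> log_len=3
Op 3: append 2 -> log_len=5
Op 4: append 3 -> log_len=8
Op 5: F3 acks idx 7 -> match: F0=0 F1=0 F2=0 F3=7; commitIndex=0
Op 6: F1 acks idx 3 -> match: F0=0 F1=3 F2=0 F3=7; commitIndex=3
Op 7: F0 acks idx 7 -> match: F0=7 F1=3 F2=0 F3=7; commitIndex=7
Op 8: F2 acks idx 1 -> match: F0=7 F1=3 F2=1 F3=7; commitIndex=7
Op 9: F1 acks idx 5 -> match: F0=7 F1=5 F2=1 F3=7; commitIndex=7

Answer: 7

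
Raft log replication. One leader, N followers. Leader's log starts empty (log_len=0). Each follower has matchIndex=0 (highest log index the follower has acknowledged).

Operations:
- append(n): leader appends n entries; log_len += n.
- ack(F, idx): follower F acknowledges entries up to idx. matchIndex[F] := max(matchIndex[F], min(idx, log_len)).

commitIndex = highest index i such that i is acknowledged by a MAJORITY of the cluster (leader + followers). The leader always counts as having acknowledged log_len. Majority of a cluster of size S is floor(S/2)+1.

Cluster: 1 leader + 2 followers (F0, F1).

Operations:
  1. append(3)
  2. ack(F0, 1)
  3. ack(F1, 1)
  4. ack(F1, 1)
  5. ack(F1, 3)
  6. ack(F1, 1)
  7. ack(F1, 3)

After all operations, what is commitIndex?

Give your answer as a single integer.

Op 1: append 3 -> log_len=3
Op 2: F0 acks idx 1 -> match: F0=1 F1=0; commitIndex=1
Op 3: F1 acks idx 1 -> match: F0=1 F1=1; commitIndex=1
Op 4: F1 acks idx 1 -> match: F0=1 F1=1; commitIndex=1
Op 5: F1 acks idx 3 -> match: F0=1 F1=3; commitIndex=3
Op 6: F1 acks idx 1 -> match: F0=1 F1=3; commitIndex=3
Op 7: F1 acks idx 3 -> match: F0=1 F1=3; commitIndex=3

Answer: 3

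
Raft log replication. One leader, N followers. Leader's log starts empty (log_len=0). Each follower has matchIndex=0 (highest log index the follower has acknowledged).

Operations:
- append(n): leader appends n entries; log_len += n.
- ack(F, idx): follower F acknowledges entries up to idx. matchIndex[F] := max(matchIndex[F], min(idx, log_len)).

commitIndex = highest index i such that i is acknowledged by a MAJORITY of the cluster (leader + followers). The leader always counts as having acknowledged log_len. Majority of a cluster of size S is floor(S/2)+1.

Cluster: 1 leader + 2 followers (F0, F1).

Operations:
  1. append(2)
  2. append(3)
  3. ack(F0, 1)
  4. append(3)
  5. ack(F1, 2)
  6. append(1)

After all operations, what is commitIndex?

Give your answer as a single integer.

Answer: 2

Derivation:
Op 1: append 2 -> log_len=2
Op 2: append 3 -> log_len=5
Op 3: F0 acks idx 1 -> match: F0=1 F1=0; commitIndex=1
Op 4: append 3 -> log_len=8
Op 5: F1 acks idx 2 -> match: F0=1 F1=2; commitIndex=2
Op 6: append 1 -> log_len=9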